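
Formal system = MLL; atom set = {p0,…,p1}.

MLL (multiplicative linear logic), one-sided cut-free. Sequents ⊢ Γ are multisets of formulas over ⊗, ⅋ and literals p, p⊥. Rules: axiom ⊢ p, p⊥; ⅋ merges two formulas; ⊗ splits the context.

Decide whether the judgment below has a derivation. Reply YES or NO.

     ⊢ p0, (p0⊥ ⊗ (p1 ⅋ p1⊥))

Derivation (root first):
[⊗]  ⊢ p0, (p0⊥ ⊗ (p1 ⅋ p1⊥))
  [Ax]  ⊢ p0, p0⊥
  [⅋]  ⊢ (p1 ⅋ p1⊥)
    [Ax]  ⊢ p1, p1⊥

Result: YES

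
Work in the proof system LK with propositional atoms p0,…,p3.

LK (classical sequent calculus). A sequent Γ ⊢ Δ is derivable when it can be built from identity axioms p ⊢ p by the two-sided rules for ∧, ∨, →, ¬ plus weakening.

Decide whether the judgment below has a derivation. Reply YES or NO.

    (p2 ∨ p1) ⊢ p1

Truth-table refutation:
  v=0000: Γ:[(p2 ∨ p1)=F] Δ:[p1=F] refutes=False
  v=0001: Γ:[(p2 ∨ p1)=F] Δ:[p1=F] refutes=False
  v=0010: Γ:[(p2 ∨ p1)=T] Δ:[p1=F] refutes=True  ← countermodel

Result: NO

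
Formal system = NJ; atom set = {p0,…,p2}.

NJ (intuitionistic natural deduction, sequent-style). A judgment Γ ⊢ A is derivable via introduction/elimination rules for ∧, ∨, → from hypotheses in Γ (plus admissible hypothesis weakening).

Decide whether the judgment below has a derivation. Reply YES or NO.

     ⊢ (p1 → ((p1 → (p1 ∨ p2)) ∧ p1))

Derivation trace:
[→I]  ⊢ (p1 → ((p1 → (p1 ∨ p2)) ∧ p1))
  [∧I] p1 ⊢ ((p1 → (p1 ∨ p2)) ∧ p1)
    [→I]  ⊢ (p1 → (p1 ∨ p2))
      [∨I₁] p1 ⊢ (p1 ∨ p2)
        [Ax] p1 ⊢ p1
    [Ax] p1 ⊢ p1

Result: YES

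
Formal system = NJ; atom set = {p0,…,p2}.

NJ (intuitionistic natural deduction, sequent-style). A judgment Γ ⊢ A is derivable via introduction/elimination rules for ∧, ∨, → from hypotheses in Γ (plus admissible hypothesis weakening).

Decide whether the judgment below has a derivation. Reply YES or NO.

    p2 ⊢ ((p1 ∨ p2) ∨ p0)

Proof tree:
[∨I₁] p2 ⊢ ((p1 ∨ p2) ∨ p0)
  [∨I₂] p2 ⊢ (p1 ∨ p2)
    [Ax] p2 ⊢ p2

Result: YES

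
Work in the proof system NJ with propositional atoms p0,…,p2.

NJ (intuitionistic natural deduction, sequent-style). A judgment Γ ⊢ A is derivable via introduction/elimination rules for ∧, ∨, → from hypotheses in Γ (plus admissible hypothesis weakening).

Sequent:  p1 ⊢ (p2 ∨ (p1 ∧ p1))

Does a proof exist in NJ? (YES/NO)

Proof tree:
[∨I₂] p1 ⊢ (p2 ∨ (p1 ∧ p1))
  [∧I] p1 ⊢ (p1 ∧ p1)
    [Ax] p1 ⊢ p1
    [Ax] p1 ⊢ p1

Result: YES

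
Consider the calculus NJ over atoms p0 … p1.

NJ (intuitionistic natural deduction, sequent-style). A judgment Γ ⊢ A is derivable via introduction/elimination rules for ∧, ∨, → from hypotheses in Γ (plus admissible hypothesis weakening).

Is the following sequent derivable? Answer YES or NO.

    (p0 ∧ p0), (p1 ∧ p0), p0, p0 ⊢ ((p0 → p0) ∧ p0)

Derivation trace:
[Wk] (p0 ∧ p0), (p1 ∧ p0), p0, p0 ⊢ ((p0 → p0) ∧ p0)
  [∧I] (p0 ∧ p0), (p1 ∧ p0), p0 ⊢ ((p0 → p0) ∧ p0)
    [→I] (p1 ∧ p0) ⊢ (p0 → p0)
      [Wk] p0, (p1 ∧ p0) ⊢ p0
        [Ax] p0 ⊢ p0
    [Wk] p0, (p0 ∧ p0) ⊢ p0
      [Ax] p0 ⊢ p0

Result: YES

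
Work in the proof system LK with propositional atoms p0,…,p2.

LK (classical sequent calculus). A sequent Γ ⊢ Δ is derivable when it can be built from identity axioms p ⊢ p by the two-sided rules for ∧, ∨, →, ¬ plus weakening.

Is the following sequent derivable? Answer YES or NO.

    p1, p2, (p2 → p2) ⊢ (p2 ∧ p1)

Derivation (root first):
[∧R] p1, p2, (p2 → p2) ⊢ (p2 ∧ p1)
  [→L] p2, (p2 → p2) ⊢ p2
    [Ax] p2 ⊢ p2
    [Ax] p2 ⊢ p2
  [Ax] p1 ⊢ p1

Result: YES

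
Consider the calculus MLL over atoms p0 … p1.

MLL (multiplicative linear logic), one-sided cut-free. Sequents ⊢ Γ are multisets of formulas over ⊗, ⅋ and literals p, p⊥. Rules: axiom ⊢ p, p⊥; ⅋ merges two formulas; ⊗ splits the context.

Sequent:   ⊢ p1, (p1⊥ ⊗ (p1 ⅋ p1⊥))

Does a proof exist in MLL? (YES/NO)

Proof tree:
[⊗]  ⊢ p1, (p1⊥ ⊗ (p1 ⅋ p1⊥))
  [Ax]  ⊢ p1, p1⊥
  [⅋]  ⊢ (p1 ⅋ p1⊥)
    [Ax]  ⊢ p1, p1⊥

Result: YES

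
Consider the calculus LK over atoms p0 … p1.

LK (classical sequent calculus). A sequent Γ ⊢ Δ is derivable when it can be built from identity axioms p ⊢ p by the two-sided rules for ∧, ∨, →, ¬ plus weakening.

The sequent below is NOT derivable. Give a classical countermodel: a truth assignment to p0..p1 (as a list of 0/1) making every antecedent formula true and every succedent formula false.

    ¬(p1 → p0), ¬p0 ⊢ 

Truth-table refutation:
  v=00: Γ:[¬(p1 → p0)=F, ¬p0=T] Δ:[] refutes=False
  v=01: Γ:[¬(p1 → p0)=T, ¬p0=T] Δ:[] refutes=True  ← countermodel

Result: [0, 1]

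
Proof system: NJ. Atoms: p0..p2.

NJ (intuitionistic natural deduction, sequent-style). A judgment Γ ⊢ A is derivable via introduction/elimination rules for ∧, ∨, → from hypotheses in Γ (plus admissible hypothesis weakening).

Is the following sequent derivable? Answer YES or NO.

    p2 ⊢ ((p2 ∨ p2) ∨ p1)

Proof tree:
[∨I₁] p2 ⊢ ((p2 ∨ p2) ∨ p1)
  [∨I₁] p2 ⊢ (p2 ∨ p2)
    [Ax] p2 ⊢ p2

Result: YES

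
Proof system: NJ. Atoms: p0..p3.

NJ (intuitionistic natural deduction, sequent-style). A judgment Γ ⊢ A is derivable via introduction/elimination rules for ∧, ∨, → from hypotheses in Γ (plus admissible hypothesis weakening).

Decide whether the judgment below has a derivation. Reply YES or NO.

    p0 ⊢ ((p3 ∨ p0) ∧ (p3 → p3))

Proof tree:
[∧I] p0 ⊢ ((p3 ∨ p0) ∧ (p3 → p3))
  [∨I₂] p0 ⊢ (p3 ∨ p0)
    [Ax] p0 ⊢ p0
  [→I]  ⊢ (p3 → p3)
    [Ax] p3 ⊢ p3

Result: YES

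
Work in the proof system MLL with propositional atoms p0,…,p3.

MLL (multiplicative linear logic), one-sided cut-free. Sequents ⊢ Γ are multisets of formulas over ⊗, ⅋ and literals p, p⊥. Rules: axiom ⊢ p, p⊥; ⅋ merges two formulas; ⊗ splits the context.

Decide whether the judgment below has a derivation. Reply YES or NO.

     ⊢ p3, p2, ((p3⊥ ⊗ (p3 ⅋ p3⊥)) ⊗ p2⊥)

Proof tree:
[⊗]  ⊢ p3, p2, ((p3⊥ ⊗ (p3 ⅋ p3⊥)) ⊗ p2⊥)
  [⊗]  ⊢ p3, (p3⊥ ⊗ (p3 ⅋ p3⊥))
    [Ax]  ⊢ p3, p3⊥
    [⅋]  ⊢ (p3 ⅋ p3⊥)
      [Ax]  ⊢ p3, p3⊥
  [Ax]  ⊢ p2, p2⊥

Result: YES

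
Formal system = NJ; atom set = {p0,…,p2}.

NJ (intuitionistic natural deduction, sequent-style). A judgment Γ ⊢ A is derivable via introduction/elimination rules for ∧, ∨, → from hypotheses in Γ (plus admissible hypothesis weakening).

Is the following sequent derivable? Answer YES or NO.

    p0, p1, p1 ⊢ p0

Derivation (root first):
[Wk] p0, p1, p1 ⊢ p0
  [Wk] p0, p1 ⊢ p0
    [Ax] p0 ⊢ p0

Result: YES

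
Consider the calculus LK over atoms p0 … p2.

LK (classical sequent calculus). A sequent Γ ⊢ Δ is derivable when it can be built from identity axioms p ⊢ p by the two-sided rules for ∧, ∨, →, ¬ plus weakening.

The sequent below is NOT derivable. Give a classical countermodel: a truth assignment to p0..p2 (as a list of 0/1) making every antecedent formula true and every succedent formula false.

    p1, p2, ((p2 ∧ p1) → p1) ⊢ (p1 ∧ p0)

Search for a countermodel by truth-table:
  v=000: Γ:[p1=F, p2=F, ((p2 ∧ p1) → p1)=T] Δ:[(p1 ∧ p0)=F] refutes=False
  v=001: Γ:[p1=F, p2=T, ((p2 ∧ p1) → p1)=T] Δ:[(p1 ∧ p0)=F] refutes=False
  v=010: Γ:[p1=T, p2=F, ((p2 ∧ p1) → p1)=T] Δ:[(p1 ∧ p0)=F] refutes=False
  v=011: Γ:[p1=T, p2=T, ((p2 ∧ p1) → p1)=T] Δ:[(p1 ∧ p0)=F] refutes=True  ← countermodel

Result: [0, 1, 1]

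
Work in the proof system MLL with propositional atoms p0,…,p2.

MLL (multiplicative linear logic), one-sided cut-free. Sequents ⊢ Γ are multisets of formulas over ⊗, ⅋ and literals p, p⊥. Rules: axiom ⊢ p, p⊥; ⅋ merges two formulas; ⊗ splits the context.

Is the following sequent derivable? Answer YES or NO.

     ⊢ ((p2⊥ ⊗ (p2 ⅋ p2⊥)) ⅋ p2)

Derivation trace:
[⅋]  ⊢ ((p2⊥ ⊗ (p2 ⅋ p2⊥)) ⅋ p2)
  [⊗]  ⊢ p2, (p2⊥ ⊗ (p2 ⅋ p2⊥))
    [Ax]  ⊢ p2, p2⊥
    [⅋]  ⊢ (p2 ⅋ p2⊥)
      [Ax]  ⊢ p2, p2⊥

Result: YES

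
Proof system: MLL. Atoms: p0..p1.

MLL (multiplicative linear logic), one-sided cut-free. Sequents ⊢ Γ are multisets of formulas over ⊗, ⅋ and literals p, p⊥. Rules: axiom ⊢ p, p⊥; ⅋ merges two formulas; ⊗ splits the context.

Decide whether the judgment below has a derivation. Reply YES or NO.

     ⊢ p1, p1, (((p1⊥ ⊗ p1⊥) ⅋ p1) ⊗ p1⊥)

Derivation (root first):
[⊗]  ⊢ p1, p1, (((p1⊥ ⊗ p1⊥) ⅋ p1) ⊗ p1⊥)
  [⅋]  ⊢ p1, ((p1⊥ ⊗ p1⊥) ⅋ p1)
    [⊗]  ⊢ p1, p1, (p1⊥ ⊗ p1⊥)
      [Ax]  ⊢ p1, p1⊥
      [Ax]  ⊢ p1, p1⊥
  [Ax]  ⊢ p1, p1⊥

Result: YES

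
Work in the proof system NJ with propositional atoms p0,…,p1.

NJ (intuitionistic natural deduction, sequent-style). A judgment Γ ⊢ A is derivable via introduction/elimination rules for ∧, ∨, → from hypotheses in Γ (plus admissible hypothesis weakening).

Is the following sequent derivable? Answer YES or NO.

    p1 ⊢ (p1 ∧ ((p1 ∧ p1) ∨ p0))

Derivation trace:
[∧I] p1 ⊢ (p1 ∧ ((p1 ∧ p1) ∨ p0))
  [Ax] p1 ⊢ p1
  [∨I₁] p1 ⊢ ((p1 ∧ p1) ∨ p0)
    [∧I] p1 ⊢ (p1 ∧ p1)
      [Ax] p1 ⊢ p1
      [Ax] p1 ⊢ p1

Result: YES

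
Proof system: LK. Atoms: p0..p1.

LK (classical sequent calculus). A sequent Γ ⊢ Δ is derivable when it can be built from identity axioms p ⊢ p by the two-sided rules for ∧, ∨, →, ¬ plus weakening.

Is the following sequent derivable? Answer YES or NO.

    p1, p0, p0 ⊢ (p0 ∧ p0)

Proof tree:
[WL] p1, p0, p0 ⊢ (p0 ∧ p0)
  [∧R] p1, p0 ⊢ (p0 ∧ p0)
    [Ax] p0 ⊢ p0
    [WL] p0, p1 ⊢ p0
      [Ax] p0 ⊢ p0

Result: YES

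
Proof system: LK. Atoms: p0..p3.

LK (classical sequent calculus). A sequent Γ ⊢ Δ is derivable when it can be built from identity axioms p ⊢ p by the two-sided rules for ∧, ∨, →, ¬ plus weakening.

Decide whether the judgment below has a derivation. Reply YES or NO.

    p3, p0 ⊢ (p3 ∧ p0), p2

Derivation (root first):
[WR] p3, p0 ⊢ (p3 ∧ p0), p2
  [∧R] p3, p0 ⊢ (p3 ∧ p0)
    [Ax] p3 ⊢ p3
    [Ax] p0 ⊢ p0

Result: YES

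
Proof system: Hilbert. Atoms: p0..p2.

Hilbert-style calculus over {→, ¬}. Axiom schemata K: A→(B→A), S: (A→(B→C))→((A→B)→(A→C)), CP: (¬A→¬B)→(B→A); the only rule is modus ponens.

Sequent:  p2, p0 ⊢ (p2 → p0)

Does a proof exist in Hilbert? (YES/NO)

Derivation (root first):
[MP] p2, p0 ⊢ (p2 → p0)
  [K]  ⊢ (p0 → (p2 → p0))
  [MP] p2, p0 ⊢ p0
    [MP] p0 ⊢ (p2 → p0)
      [K]  ⊢ (p0 → (p2 → p0))
      [Hyp] p0 ⊢ p0
    [Hyp] p2 ⊢ p2

Result: YES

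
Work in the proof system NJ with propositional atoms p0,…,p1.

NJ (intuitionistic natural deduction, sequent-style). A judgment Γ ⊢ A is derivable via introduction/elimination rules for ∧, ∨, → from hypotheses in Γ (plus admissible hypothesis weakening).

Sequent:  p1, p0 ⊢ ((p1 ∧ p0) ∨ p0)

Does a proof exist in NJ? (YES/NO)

Derivation trace:
[∨I₁] p1, p0 ⊢ ((p1 ∧ p0) ∨ p0)
  [∧I] p1, p0 ⊢ (p1 ∧ p0)
    [Ax] p1 ⊢ p1
    [Ax] p0 ⊢ p0

Result: YES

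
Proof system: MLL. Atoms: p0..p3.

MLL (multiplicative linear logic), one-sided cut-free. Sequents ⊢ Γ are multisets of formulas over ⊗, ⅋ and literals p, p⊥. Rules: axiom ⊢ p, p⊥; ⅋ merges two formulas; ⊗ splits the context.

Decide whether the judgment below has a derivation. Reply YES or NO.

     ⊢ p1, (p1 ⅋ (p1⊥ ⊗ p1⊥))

Proof tree:
[⅋]  ⊢ p1, (p1 ⅋ (p1⊥ ⊗ p1⊥))
  [⊗]  ⊢ p1, p1, (p1⊥ ⊗ p1⊥)
    [Ax]  ⊢ p1, p1⊥
    [Ax]  ⊢ p1, p1⊥

Result: YES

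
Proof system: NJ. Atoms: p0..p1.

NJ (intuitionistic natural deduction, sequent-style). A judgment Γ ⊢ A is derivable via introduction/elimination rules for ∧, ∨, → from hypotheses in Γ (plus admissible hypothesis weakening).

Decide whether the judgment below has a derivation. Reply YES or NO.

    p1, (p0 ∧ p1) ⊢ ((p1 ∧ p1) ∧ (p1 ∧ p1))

Derivation (root first):
[∧I] p1, (p0 ∧ p1) ⊢ ((p1 ∧ p1) ∧ (p1 ∧ p1))
  [∧I] p1, (p0 ∧ p1) ⊢ (p1 ∧ p1)
    [Ax] p1 ⊢ p1
    [Wk] p1, (p0 ∧ p1) ⊢ p1
      [Ax] p1 ⊢ p1
  [∧I] p1 ⊢ (p1 ∧ p1)
    [Ax] p1 ⊢ p1
    [Ax] p1 ⊢ p1

Result: YES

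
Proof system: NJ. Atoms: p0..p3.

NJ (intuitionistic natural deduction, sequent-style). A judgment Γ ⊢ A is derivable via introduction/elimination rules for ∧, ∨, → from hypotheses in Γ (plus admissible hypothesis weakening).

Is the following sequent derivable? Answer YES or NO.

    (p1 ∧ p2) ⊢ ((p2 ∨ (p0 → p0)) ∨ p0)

Derivation (root first):
[∨I₁] (p1 ∧ p2) ⊢ ((p2 ∨ (p0 → p0)) ∨ p0)
  [Wk] (p1 ∧ p2) ⊢ (p2 ∨ (p0 → p0))
    [∨I₂]  ⊢ (p2 ∨ (p0 → p0))
      [→I]  ⊢ (p0 → p0)
        [Ax] p0 ⊢ p0

Result: YES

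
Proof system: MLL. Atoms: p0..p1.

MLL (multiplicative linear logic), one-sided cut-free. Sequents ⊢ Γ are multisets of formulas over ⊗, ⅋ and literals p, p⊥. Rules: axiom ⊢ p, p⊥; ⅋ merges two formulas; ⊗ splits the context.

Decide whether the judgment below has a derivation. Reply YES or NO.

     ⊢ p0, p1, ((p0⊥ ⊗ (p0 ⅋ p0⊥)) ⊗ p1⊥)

Derivation trace:
[⊗]  ⊢ p0, p1, ((p0⊥ ⊗ (p0 ⅋ p0⊥)) ⊗ p1⊥)
  [⊗]  ⊢ p0, (p0⊥ ⊗ (p0 ⅋ p0⊥))
    [Ax]  ⊢ p0, p0⊥
    [⅋]  ⊢ (p0 ⅋ p0⊥)
      [Ax]  ⊢ p0, p0⊥
  [Ax]  ⊢ p1, p1⊥

Result: YES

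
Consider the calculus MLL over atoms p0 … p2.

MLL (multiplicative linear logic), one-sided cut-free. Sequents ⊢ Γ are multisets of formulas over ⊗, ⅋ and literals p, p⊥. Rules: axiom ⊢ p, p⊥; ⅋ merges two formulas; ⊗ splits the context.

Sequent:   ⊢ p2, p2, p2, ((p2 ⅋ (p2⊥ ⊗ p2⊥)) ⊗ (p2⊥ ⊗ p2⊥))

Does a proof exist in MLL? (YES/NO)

Proof tree:
[⊗]  ⊢ p2, p2, p2, ((p2 ⅋ (p2⊥ ⊗ p2⊥)) ⊗ (p2⊥ ⊗ p2⊥))
  [⅋]  ⊢ p2, (p2 ⅋ (p2⊥ ⊗ p2⊥))
    [⊗]  ⊢ p2, p2, (p2⊥ ⊗ p2⊥)
      [Ax]  ⊢ p2, p2⊥
      [Ax]  ⊢ p2, p2⊥
  [⊗]  ⊢ p2, p2, (p2⊥ ⊗ p2⊥)
    [Ax]  ⊢ p2, p2⊥
    [Ax]  ⊢ p2, p2⊥

Result: YES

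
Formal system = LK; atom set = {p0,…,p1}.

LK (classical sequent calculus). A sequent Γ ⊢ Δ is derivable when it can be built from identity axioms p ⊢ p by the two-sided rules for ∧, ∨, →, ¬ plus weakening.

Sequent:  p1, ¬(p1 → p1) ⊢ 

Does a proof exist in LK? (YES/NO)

Derivation trace:
[¬L] p1, ¬(p1 → p1) ⊢ 
  [WL] p1 ⊢ (p1 → p1)
    [→R]  ⊢ (p1 → p1)
      [Ax] p1 ⊢ p1

Result: YES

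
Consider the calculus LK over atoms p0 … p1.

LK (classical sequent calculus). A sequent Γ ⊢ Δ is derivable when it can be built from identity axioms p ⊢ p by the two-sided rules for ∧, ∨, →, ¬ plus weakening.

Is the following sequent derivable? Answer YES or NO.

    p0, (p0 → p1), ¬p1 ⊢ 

Derivation trace:
[¬L] p0, (p0 → p1), ¬p1 ⊢ 
  [→L] p0, (p0 → p1) ⊢ p1
    [Ax] p0 ⊢ p0
    [Ax] p1 ⊢ p1

Result: YES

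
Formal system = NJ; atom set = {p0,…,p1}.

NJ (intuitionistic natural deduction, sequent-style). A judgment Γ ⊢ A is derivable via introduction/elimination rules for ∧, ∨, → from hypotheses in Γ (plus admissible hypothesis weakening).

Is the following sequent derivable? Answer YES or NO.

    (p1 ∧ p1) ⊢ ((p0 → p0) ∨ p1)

Proof tree:
[∨I₁] (p1 ∧ p1) ⊢ ((p0 → p0) ∨ p1)
  [Wk] (p1 ∧ p1) ⊢ (p0 → p0)
    [→I]  ⊢ (p0 → p0)
      [Ax] p0 ⊢ p0

Result: YES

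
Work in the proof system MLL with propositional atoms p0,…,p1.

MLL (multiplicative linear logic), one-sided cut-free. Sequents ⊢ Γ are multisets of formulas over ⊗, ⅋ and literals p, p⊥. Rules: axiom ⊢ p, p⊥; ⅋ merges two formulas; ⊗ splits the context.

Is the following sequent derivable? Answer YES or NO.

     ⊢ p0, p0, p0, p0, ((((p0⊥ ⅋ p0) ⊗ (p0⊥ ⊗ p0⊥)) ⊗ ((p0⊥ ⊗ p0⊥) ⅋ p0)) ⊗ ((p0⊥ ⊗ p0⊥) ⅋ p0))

Proof tree:
[⊗]  ⊢ p0, p0, p0, p0, ((((p0⊥ ⅋ p0) ⊗ (p0⊥ ⊗ p0⊥)) ⊗ ((p0⊥ ⊗ p0⊥) ⅋ p0)) ⊗ ((p0⊥ ⊗ p0⊥) ⅋ p0))
  [⊗]  ⊢ p0, p0, p0, (((p0⊥ ⅋ p0) ⊗ (p0⊥ ⊗ p0⊥)) ⊗ ((p0⊥ ⊗ p0⊥) ⅋ p0))
    [⊗]  ⊢ p0, p0, ((p0⊥ ⅋ p0) ⊗ (p0⊥ ⊗ p0⊥))
      [⅋]  ⊢ (p0⊥ ⅋ p0)
        [Ax]  ⊢ p0, p0⊥
      [⊗]  ⊢ p0, p0, (p0⊥ ⊗ p0⊥)
        [Ax]  ⊢ p0, p0⊥
        [Ax]  ⊢ p0, p0⊥
    [⅋]  ⊢ p0, ((p0⊥ ⊗ p0⊥) ⅋ p0)
      [⊗]  ⊢ p0, p0, (p0⊥ ⊗ p0⊥)
        [Ax]  ⊢ p0, p0⊥
        [Ax]  ⊢ p0, p0⊥
  [⅋]  ⊢ p0, ((p0⊥ ⊗ p0⊥) ⅋ p0)
    [⊗]  ⊢ p0, p0, (p0⊥ ⊗ p0⊥)
      [Ax]  ⊢ p0, p0⊥
      [Ax]  ⊢ p0, p0⊥

Result: YES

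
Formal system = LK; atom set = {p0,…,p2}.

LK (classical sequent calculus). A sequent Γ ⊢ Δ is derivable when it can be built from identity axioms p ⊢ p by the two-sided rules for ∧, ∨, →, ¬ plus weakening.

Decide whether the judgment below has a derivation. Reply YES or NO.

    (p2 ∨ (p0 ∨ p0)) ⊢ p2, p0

Proof tree:
[∨L] (p2 ∨ (p0 ∨ p0)) ⊢ p2, p0
  [Ax] p2 ⊢ p2
  [∨L] (p0 ∨ p0) ⊢ p0
    [Ax] p0 ⊢ p0
    [Ax] p0 ⊢ p0

Result: YES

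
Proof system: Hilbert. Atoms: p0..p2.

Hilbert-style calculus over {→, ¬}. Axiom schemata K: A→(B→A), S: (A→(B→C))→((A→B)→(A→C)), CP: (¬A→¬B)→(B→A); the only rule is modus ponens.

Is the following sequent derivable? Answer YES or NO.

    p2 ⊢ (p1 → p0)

Search for a countermodel by truth-table:
  v=000: Γ:[p2=F] Δ:[(p1 → p0)=T] refutes=False
  v=001: Γ:[p2=T] Δ:[(p1 → p0)=T] refutes=False
  v=010: Γ:[p2=F] Δ:[(p1 → p0)=F] refutes=False
  v=011: Γ:[p2=T] Δ:[(p1 → p0)=F] refutes=True  ← countermodel

Result: NO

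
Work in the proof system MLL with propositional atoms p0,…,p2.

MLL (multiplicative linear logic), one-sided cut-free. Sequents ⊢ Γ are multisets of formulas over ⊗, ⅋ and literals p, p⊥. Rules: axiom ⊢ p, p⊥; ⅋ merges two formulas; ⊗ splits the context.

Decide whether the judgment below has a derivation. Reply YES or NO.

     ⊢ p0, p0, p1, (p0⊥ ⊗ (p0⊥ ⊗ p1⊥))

Proof tree:
[⊗]  ⊢ p0, p0, p1, (p0⊥ ⊗ (p0⊥ ⊗ p1⊥))
  [Ax]  ⊢ p0, p0⊥
  [⊗]  ⊢ p0, p1, (p0⊥ ⊗ p1⊥)
    [Ax]  ⊢ p0, p0⊥
    [Ax]  ⊢ p1, p1⊥

Result: YES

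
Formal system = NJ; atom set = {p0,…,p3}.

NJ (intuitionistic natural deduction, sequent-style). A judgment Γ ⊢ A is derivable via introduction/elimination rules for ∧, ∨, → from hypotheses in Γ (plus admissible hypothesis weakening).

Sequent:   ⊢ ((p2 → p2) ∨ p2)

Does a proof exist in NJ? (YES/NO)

Derivation (root first):
[∨I₁]  ⊢ ((p2 → p2) ∨ p2)
  [→I]  ⊢ (p2 → p2)
    [Ax] p2 ⊢ p2

Result: YES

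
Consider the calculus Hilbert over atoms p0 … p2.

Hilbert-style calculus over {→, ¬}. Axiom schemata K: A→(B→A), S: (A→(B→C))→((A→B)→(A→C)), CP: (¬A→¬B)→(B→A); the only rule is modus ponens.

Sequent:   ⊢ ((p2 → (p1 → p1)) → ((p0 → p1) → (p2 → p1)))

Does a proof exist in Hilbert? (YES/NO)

Enumerate valuations to refute Γ ⊢ Δ:
  v=000: Γ:[] Δ:[((p2 → (p1 → p1)) → ((p0 → p1) → (p2 → p1)))=T] refutes=False
  v=001: Γ:[] Δ:[((p2 → (p1 → p1)) → ((p0 → p1) → (p2 → p1)))=F] refutes=True  ← countermodel

Result: NO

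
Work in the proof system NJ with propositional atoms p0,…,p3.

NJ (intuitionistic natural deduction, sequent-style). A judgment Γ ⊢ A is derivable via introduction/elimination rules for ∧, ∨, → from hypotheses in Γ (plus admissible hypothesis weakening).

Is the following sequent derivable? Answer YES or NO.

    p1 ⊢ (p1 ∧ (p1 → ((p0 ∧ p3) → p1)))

Derivation (root first):
[∧I] p1 ⊢ (p1 ∧ (p1 → ((p0 ∧ p3) → p1)))
  [Ax] p1 ⊢ p1
  [→I]  ⊢ (p1 → ((p0 ∧ p3) → p1))
    [→I] p1 ⊢ ((p0 ∧ p3) → p1)
      [Wk] p1, (p0 ∧ p3) ⊢ p1
        [Ax] p1 ⊢ p1

Result: YES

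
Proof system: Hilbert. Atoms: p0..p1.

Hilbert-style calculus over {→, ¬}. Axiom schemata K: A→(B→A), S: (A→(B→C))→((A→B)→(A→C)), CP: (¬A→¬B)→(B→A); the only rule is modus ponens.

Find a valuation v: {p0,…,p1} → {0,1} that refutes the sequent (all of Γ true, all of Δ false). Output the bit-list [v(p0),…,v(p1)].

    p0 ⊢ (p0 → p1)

Truth-table refutation:
  v=00: Γ:[p0=F] Δ:[(p0 → p1)=T] refutes=False
  v=01: Γ:[p0=F] Δ:[(p0 → p1)=T] refutes=False
  v=10: Γ:[p0=T] Δ:[(p0 → p1)=F] refutes=True  ← countermodel

Result: [1, 0]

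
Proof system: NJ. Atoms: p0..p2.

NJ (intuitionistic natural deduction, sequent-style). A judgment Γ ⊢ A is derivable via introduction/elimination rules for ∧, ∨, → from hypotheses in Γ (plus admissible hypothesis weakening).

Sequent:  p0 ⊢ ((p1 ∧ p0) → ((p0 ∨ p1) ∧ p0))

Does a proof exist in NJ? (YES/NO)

Derivation (root first):
[→I] p0 ⊢ ((p1 ∧ p0) → ((p0 ∨ p1) ∧ p0))
  [∧I] (p1 ∧ p0), p0 ⊢ ((p0 ∨ p1) ∧ p0)
    [∨I₁] p0 ⊢ (p0 ∨ p1)
      [Ax] p0 ⊢ p0
    [Wk] p0, (p1 ∧ p0) ⊢ p0
      [Ax] p0 ⊢ p0

Result: YES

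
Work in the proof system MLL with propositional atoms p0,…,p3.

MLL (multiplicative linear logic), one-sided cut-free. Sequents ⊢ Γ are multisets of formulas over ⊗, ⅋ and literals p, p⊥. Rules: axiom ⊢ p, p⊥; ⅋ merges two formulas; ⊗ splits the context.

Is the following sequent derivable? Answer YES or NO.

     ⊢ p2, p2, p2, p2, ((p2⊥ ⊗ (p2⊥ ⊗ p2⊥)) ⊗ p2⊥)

Proof tree:
[⊗]  ⊢ p2, p2, p2, p2, ((p2⊥ ⊗ (p2⊥ ⊗ p2⊥)) ⊗ p2⊥)
  [⊗]  ⊢ p2, p2, p2, (p2⊥ ⊗ (p2⊥ ⊗ p2⊥))
    [Ax]  ⊢ p2, p2⊥
    [⊗]  ⊢ p2, p2, (p2⊥ ⊗ p2⊥)
      [Ax]  ⊢ p2, p2⊥
      [Ax]  ⊢ p2, p2⊥
  [Ax]  ⊢ p2, p2⊥

Result: YES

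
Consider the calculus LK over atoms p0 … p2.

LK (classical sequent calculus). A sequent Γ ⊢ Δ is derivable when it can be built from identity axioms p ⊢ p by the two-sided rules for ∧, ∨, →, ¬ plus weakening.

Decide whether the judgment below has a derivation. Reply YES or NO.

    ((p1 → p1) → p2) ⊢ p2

Proof tree:
[→L] ((p1 → p1) → p2) ⊢ p2
  [→R]  ⊢ (p1 → p1)
    [Ax] p1 ⊢ p1
  [Ax] p2 ⊢ p2

Result: YES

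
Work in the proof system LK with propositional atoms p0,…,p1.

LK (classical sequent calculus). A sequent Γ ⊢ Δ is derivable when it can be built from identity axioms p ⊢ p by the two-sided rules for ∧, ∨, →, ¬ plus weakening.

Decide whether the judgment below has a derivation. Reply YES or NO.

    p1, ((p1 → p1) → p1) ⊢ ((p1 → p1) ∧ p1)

Derivation trace:
[∧R] p1, ((p1 → p1) → p1) ⊢ ((p1 → p1) ∧ p1)
  [WL] p1 ⊢ (p1 → p1)
    [→R]  ⊢ (p1 → p1)
      [Ax] p1 ⊢ p1
  [→L] p1, ((p1 → p1) → p1) ⊢ p1
    [WL] p1 ⊢ (p1 → p1)
      [→R]  ⊢ (p1 → p1)
        [Ax] p1 ⊢ p1
    [Ax] p1 ⊢ p1

Result: YES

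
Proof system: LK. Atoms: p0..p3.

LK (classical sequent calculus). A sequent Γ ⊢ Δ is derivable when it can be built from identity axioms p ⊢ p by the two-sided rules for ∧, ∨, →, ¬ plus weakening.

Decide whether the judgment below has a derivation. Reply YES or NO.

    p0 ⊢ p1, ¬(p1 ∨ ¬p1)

Search for a countermodel by truth-table:
  v=0000: Γ:[p0=F] Δ:[p1=F, ¬(p1 ∨ ¬p1)=F] refutes=False
  v=0001: Γ:[p0=F] Δ:[p1=F, ¬(p1 ∨ ¬p1)=F] refutes=False
  v=0010: Γ:[p0=F] Δ:[p1=F, ¬(p1 ∨ ¬p1)=F] refutes=False
  v=0011: Γ:[p0=F] Δ:[p1=F, ¬(p1 ∨ ¬p1)=F] refutes=False
  v=0100: Γ:[p0=F] Δ:[p1=T, ¬(p1 ∨ ¬p1)=F] refutes=False
  v=0101: Γ:[p0=F] Δ:[p1=T, ¬(p1 ∨ ¬p1)=F] refutes=False
  v=0110: Γ:[p0=F] Δ:[p1=T, ¬(p1 ∨ ¬p1)=F] refutes=False
  v=0111: Γ:[p0=F] Δ:[p1=T, ¬(p1 ∨ ¬p1)=F] refutes=False
  v=1000: Γ:[p0=T] Δ:[p1=F, ¬(p1 ∨ ¬p1)=F] refutes=True  ← countermodel

Result: NO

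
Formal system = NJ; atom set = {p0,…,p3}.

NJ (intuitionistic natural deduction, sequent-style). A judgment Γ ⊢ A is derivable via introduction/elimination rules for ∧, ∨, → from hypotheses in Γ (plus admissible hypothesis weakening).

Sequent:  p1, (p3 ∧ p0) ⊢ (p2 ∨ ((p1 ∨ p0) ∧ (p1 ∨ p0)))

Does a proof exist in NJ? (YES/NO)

Derivation trace:
[Wk] p1, (p3 ∧ p0) ⊢ (p2 ∨ ((p1 ∨ p0) ∧ (p1 ∨ p0)))
  [∨I₂] p1 ⊢ (p2 ∨ ((p1 ∨ p0) ∧ (p1 ∨ p0)))
    [∧I] p1 ⊢ ((p1 ∨ p0) ∧ (p1 ∨ p0))
      [∨I₁] p1 ⊢ (p1 ∨ p0)
        [Ax] p1 ⊢ p1
      [∨I₁] p1 ⊢ (p1 ∨ p0)
        [Ax] p1 ⊢ p1

Result: YES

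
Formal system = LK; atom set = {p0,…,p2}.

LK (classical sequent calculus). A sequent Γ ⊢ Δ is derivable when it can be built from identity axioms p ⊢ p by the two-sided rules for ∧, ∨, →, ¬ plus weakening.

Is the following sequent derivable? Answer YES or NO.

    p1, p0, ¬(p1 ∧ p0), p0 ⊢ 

Derivation trace:
[WL] p1, p0, ¬(p1 ∧ p0), p0 ⊢ 
  [¬L] p1, p0, ¬(p1 ∧ p0) ⊢ 
    [∧R] p1, p0 ⊢ (p1 ∧ p0)
      [Ax] p1 ⊢ p1
      [Ax] p0 ⊢ p0

Result: YES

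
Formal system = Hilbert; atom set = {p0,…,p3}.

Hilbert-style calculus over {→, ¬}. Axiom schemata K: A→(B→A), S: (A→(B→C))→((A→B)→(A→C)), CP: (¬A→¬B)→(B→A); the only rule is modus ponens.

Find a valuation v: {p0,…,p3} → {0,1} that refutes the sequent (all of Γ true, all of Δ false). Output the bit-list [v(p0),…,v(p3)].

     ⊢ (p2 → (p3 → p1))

Enumerate valuations to refute Γ ⊢ Δ:
  v=0000: Γ:[] Δ:[(p2 → (p3 → p1))=T] refutes=False
  v=0001: Γ:[] Δ:[(p2 → (p3 → p1))=T] refutes=False
  v=0010: Γ:[] Δ:[(p2 → (p3 → p1))=T] refutes=False
  v=0011: Γ:[] Δ:[(p2 → (p3 → p1))=F] refutes=True  ← countermodel

Result: [0, 0, 1, 1]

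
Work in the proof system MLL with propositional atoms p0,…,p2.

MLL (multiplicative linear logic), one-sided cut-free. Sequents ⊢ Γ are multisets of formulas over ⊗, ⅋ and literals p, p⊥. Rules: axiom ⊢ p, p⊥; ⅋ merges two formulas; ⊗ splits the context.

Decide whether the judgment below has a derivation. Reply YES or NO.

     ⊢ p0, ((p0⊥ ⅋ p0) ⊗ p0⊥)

Derivation trace:
[⊗]  ⊢ p0, ((p0⊥ ⅋ p0) ⊗ p0⊥)
  [⅋]  ⊢ (p0⊥ ⅋ p0)
    [Ax]  ⊢ p0, p0⊥
  [Ax]  ⊢ p0, p0⊥

Result: YES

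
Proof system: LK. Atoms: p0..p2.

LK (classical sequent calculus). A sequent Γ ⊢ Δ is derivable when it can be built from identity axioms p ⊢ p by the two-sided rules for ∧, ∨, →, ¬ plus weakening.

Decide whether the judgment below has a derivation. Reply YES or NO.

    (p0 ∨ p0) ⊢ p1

Enumerate valuations to refute Γ ⊢ Δ:
  v=000: Γ:[(p0 ∨ p0)=F] Δ:[p1=F] refutes=False
  v=001: Γ:[(p0 ∨ p0)=F] Δ:[p1=F] refutes=False
  v=010: Γ:[(p0 ∨ p0)=F] Δ:[p1=T] refutes=False
  v=011: Γ:[(p0 ∨ p0)=F] Δ:[p1=T] refutes=False
  v=100: Γ:[(p0 ∨ p0)=T] Δ:[p1=F] refutes=True  ← countermodel

Result: NO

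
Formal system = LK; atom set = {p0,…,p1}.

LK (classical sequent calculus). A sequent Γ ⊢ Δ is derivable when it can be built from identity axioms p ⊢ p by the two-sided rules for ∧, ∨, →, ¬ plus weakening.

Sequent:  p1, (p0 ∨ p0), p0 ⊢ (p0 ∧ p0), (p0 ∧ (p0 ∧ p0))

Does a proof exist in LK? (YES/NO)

Derivation (root first):
[∧R] p1, (p0 ∨ p0), p0 ⊢ (p0 ∧ p0), (p0 ∧ (p0 ∧ p0))
  [WR] (p0 ∨ p0), p0 ⊢ (p0 ∧ p0), p0
    [∧R] (p0 ∨ p0), p0 ⊢ (p0 ∧ p0)
      [∨L] (p0 ∨ p0) ⊢ p0
        [Ax] p0 ⊢ p0
        [Ax] p0 ⊢ p0
      [Ax] p0 ⊢ p0
  [WL] (p0 ∨ p0), p0, p1 ⊢ (p0 ∧ p0)
    [∧R] (p0 ∨ p0), p0 ⊢ (p0 ∧ p0)
      [∨L] (p0 ∨ p0) ⊢ p0
        [Ax] p0 ⊢ p0
        [Ax] p0 ⊢ p0
      [Ax] p0 ⊢ p0

Result: YES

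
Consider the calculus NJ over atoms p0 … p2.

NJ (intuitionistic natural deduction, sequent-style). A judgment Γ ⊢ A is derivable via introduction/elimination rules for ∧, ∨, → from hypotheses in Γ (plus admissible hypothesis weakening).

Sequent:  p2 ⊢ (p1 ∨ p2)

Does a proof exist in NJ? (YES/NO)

Proof tree:
[∨I₂] p2 ⊢ (p1 ∨ p2)
  [→E] p2 ⊢ p2
    [→I]  ⊢ (p2 → p2)
      [Ax] p2 ⊢ p2
    [Ax] p2 ⊢ p2

Result: YES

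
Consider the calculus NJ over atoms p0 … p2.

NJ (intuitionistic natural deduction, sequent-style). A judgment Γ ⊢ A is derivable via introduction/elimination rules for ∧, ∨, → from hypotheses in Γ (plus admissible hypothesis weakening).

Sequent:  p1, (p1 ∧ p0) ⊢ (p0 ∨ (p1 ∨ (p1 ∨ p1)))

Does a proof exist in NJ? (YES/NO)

Proof tree:
[∨I₂] p1, (p1 ∧ p0) ⊢ (p0 ∨ (p1 ∨ (p1 ∨ p1)))
  [∨I₂] p1, (p1 ∧ p0) ⊢ (p1 ∨ (p1 ∨ p1))
    [∨I₂] p1, (p1 ∧ p0) ⊢ (p1 ∨ p1)
      [Wk] p1, (p1 ∧ p0) ⊢ p1
        [Ax] p1 ⊢ p1

Result: YES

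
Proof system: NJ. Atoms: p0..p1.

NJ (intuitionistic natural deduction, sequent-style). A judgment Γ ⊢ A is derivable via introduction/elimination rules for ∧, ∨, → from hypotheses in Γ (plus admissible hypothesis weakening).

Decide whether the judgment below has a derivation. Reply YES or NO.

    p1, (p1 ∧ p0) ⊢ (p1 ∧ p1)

Proof tree:
[∧I] p1, (p1 ∧ p0) ⊢ (p1 ∧ p1)
  [Wk] p1, (p1 ∧ p0) ⊢ p1
    [Ax] p1 ⊢ p1
  [Ax] p1 ⊢ p1

Result: YES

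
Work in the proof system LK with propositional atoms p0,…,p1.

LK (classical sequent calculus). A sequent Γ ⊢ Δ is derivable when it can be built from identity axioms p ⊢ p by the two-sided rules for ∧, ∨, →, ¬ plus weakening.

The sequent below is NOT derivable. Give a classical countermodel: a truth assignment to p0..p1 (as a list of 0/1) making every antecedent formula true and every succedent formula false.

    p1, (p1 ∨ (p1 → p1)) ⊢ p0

Search for a countermodel by truth-table:
  v=00: Γ:[p1=F, (p1 ∨ (p1 → p1))=T] Δ:[p0=F] refutes=False
  v=01: Γ:[p1=T, (p1 ∨ (p1 → p1))=T] Δ:[p0=F] refutes=True  ← countermodel

Result: [0, 1]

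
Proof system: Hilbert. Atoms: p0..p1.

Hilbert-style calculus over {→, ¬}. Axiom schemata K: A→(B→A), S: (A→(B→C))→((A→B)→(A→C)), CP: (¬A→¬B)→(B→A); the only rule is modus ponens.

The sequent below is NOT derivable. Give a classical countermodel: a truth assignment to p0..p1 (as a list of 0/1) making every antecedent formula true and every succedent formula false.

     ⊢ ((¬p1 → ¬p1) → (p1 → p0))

Enumerate valuations to refute Γ ⊢ Δ:
  v=00: Γ:[] Δ:[((¬p1 → ¬p1) → (p1 → p0))=T] refutes=False
  v=01: Γ:[] Δ:[((¬p1 → ¬p1) → (p1 → p0))=F] refutes=True  ← countermodel

Result: [0, 1]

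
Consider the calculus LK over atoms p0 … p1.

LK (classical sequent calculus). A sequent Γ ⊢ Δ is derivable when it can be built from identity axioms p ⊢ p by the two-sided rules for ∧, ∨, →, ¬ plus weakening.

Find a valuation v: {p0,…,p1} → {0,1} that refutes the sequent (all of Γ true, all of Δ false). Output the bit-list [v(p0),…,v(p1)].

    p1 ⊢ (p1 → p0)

Enumerate valuations to refute Γ ⊢ Δ:
  v=00: Γ:[p1=F] Δ:[(p1 → p0)=T] refutes=False
  v=01: Γ:[p1=T] Δ:[(p1 → p0)=F] refutes=True  ← countermodel

Result: [0, 1]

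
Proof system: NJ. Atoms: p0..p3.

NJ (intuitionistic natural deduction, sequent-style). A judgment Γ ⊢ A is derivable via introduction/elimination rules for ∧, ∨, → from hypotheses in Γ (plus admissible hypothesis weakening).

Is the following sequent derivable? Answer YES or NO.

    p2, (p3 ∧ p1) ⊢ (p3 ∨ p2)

Derivation trace:
[∨I₂] p2, (p3 ∧ p1) ⊢ (p3 ∨ p2)
  [Wk] p2, (p3 ∧ p1) ⊢ p2
    [Ax] p2 ⊢ p2

Result: YES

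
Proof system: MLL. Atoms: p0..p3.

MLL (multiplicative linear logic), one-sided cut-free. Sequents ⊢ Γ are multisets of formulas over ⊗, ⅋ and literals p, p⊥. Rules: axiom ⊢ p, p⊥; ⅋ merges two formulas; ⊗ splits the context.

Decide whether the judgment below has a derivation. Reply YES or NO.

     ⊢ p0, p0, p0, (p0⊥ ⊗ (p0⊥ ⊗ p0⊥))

Proof tree:
[⊗]  ⊢ p0, p0, p0, (p0⊥ ⊗ (p0⊥ ⊗ p0⊥))
  [Ax]  ⊢ p0, p0⊥
  [⊗]  ⊢ p0, p0, (p0⊥ ⊗ p0⊥)
    [Ax]  ⊢ p0, p0⊥
    [Ax]  ⊢ p0, p0⊥

Result: YES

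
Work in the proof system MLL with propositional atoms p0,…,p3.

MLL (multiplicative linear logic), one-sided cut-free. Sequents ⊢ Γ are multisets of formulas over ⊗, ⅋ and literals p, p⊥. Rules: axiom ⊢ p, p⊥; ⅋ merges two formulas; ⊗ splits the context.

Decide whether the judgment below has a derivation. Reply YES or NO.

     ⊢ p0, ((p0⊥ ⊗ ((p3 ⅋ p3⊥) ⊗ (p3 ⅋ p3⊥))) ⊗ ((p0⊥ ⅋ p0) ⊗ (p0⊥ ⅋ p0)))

Proof tree:
[⊗]  ⊢ p0, ((p0⊥ ⊗ ((p3 ⅋ p3⊥) ⊗ (p3 ⅋ p3⊥))) ⊗ ((p0⊥ ⅋ p0) ⊗ (p0⊥ ⅋ p0)))
  [⊗]  ⊢ p0, (p0⊥ ⊗ ((p3 ⅋ p3⊥) ⊗ (p3 ⅋ p3⊥)))
    [Ax]  ⊢ p0, p0⊥
    [⊗]  ⊢ ((p3 ⅋ p3⊥) ⊗ (p3 ⅋ p3⊥))
      [⅋]  ⊢ (p3 ⅋ p3⊥)
        [Ax]  ⊢ p3, p3⊥
      [⅋]  ⊢ (p3 ⅋ p3⊥)
        [Ax]  ⊢ p3, p3⊥
  [⊗]  ⊢ ((p0⊥ ⅋ p0) ⊗ (p0⊥ ⅋ p0))
    [⅋]  ⊢ (p0⊥ ⅋ p0)
      [Ax]  ⊢ p0, p0⊥
    [⅋]  ⊢ (p0⊥ ⅋ p0)
      [Ax]  ⊢ p0, p0⊥

Result: YES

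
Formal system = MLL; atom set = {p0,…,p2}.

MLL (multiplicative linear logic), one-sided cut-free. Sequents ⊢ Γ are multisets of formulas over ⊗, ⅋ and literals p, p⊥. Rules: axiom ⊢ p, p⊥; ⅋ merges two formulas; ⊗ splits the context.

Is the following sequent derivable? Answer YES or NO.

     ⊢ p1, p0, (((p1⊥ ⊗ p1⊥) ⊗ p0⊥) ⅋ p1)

Proof tree:
[⅋]  ⊢ p1, p0, (((p1⊥ ⊗ p1⊥) ⊗ p0⊥) ⅋ p1)
  [⊗]  ⊢ p1, p1, p0, ((p1⊥ ⊗ p1⊥) ⊗ p0⊥)
    [⊗]  ⊢ p1, p1, (p1⊥ ⊗ p1⊥)
      [Ax]  ⊢ p1, p1⊥
      [Ax]  ⊢ p1, p1⊥
    [Ax]  ⊢ p0, p0⊥

Result: YES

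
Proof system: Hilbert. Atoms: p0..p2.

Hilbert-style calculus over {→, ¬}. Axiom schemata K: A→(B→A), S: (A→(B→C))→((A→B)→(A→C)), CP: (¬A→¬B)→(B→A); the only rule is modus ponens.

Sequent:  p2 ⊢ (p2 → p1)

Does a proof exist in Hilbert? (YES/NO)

Search for a countermodel by truth-table:
  v=000: Γ:[p2=F] Δ:[(p2 → p1)=T] refutes=False
  v=001: Γ:[p2=T] Δ:[(p2 → p1)=F] refutes=True  ← countermodel

Result: NO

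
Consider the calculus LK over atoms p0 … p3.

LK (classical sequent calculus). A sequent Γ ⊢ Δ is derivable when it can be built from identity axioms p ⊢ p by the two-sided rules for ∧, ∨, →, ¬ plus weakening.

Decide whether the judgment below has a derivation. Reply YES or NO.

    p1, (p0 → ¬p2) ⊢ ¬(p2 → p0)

Truth-table refutation:
  v=0000: Γ:[p1=F, (p0 → ¬p2)=T] Δ:[¬(p2 → p0)=F] refutes=False
  v=0001: Γ:[p1=F, (p0 → ¬p2)=T] Δ:[¬(p2 → p0)=F] refutes=False
  v=0010: Γ:[p1=F, (p0 → ¬p2)=T] Δ:[¬(p2 → p0)=T] refutes=False
  v=0011: Γ:[p1=F, (p0 → ¬p2)=T] Δ:[¬(p2 → p0)=T] refutes=False
  v=0100: Γ:[p1=T, (p0 → ¬p2)=T] Δ:[¬(p2 → p0)=F] refutes=True  ← countermodel

Result: NO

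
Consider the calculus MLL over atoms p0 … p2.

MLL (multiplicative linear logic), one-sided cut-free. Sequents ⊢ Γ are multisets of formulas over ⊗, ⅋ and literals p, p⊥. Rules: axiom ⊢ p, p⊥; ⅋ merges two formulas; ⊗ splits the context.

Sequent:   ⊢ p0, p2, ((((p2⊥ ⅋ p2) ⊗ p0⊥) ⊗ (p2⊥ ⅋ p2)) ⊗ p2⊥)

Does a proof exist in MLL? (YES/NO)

Derivation (root first):
[⊗]  ⊢ p0, p2, ((((p2⊥ ⅋ p2) ⊗ p0⊥) ⊗ (p2⊥ ⅋ p2)) ⊗ p2⊥)
  [⊗]  ⊢ p0, (((p2⊥ ⅋ p2) ⊗ p0⊥) ⊗ (p2⊥ ⅋ p2))
    [⊗]  ⊢ p0, ((p2⊥ ⅋ p2) ⊗ p0⊥)
      [⅋]  ⊢ (p2⊥ ⅋ p2)
        [Ax]  ⊢ p2, p2⊥
      [Ax]  ⊢ p0, p0⊥
    [⅋]  ⊢ (p2⊥ ⅋ p2)
      [Ax]  ⊢ p2, p2⊥
  [Ax]  ⊢ p2, p2⊥

Result: YES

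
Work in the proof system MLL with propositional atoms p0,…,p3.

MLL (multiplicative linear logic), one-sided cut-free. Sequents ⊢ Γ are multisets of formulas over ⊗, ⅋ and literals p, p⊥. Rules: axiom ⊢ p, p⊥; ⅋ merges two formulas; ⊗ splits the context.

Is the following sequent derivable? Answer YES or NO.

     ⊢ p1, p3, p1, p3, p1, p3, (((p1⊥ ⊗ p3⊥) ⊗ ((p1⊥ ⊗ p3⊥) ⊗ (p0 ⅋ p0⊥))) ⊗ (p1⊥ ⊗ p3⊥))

Derivation (root first):
[⊗]  ⊢ p1, p3, p1, p3, p1, p3, (((p1⊥ ⊗ p3⊥) ⊗ ((p1⊥ ⊗ p3⊥) ⊗ (p0 ⅋ p0⊥))) ⊗ (p1⊥ ⊗ p3⊥))
  [⊗]  ⊢ p1, p3, p1, p3, ((p1⊥ ⊗ p3⊥) ⊗ ((p1⊥ ⊗ p3⊥) ⊗ (p0 ⅋ p0⊥)))
    [⊗]  ⊢ p1, p3, (p1⊥ ⊗ p3⊥)
      [Ax]  ⊢ p1, p1⊥
      [Ax]  ⊢ p3, p3⊥
    [⊗]  ⊢ p1, p3, ((p1⊥ ⊗ p3⊥) ⊗ (p0 ⅋ p0⊥))
      [⊗]  ⊢ p1, p3, (p1⊥ ⊗ p3⊥)
        [Ax]  ⊢ p1, p1⊥
        [Ax]  ⊢ p3, p3⊥
      [⅋]  ⊢ (p0 ⅋ p0⊥)
        [Ax]  ⊢ p0, p0⊥
  [⊗]  ⊢ p1, p3, (p1⊥ ⊗ p3⊥)
    [Ax]  ⊢ p1, p1⊥
    [Ax]  ⊢ p3, p3⊥

Result: YES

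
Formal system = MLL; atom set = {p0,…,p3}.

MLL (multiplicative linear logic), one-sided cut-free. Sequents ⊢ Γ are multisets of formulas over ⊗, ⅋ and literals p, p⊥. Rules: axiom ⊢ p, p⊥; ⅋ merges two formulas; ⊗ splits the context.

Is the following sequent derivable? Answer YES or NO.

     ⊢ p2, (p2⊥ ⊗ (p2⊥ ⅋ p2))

Derivation (root first):
[⊗]  ⊢ p2, (p2⊥ ⊗ (p2⊥ ⅋ p2))
  [Ax]  ⊢ p2, p2⊥
  [⅋]  ⊢ (p2⊥ ⅋ p2)
    [Ax]  ⊢ p2, p2⊥

Result: YES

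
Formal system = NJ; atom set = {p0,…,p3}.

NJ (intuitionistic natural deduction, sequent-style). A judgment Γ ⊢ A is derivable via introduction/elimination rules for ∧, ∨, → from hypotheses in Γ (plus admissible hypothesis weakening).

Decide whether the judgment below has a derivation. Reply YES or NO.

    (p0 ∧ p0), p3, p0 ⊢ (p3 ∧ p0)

Proof tree:
[∧I] (p0 ∧ p0), p3, p0 ⊢ (p3 ∧ p0)
  [Wk] p3, (p0 ∧ p0) ⊢ p3
    [Ax] p3 ⊢ p3
  [Ax] p0 ⊢ p0

Result: YES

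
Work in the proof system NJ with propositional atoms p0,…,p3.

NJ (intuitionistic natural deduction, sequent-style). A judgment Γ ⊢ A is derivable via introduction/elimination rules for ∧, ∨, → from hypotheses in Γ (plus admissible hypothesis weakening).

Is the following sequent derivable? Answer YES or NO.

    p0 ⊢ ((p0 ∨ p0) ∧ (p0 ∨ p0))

Derivation trace:
[∧I] p0 ⊢ ((p0 ∨ p0) ∧ (p0 ∨ p0))
  [∨I₂] p0 ⊢ (p0 ∨ p0)
    [Ax] p0 ⊢ p0
  [∨I₂] p0 ⊢ (p0 ∨ p0)
    [Ax] p0 ⊢ p0

Result: YES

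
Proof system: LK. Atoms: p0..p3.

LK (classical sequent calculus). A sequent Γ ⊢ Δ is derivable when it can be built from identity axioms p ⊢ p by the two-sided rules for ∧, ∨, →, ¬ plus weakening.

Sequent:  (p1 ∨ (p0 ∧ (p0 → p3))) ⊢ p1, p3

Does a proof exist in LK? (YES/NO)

Derivation trace:
[∨L] (p1 ∨ (p0 ∧ (p0 → p3))) ⊢ p1, p3
  [Ax] p1 ⊢ p1
  [∧L] (p0 ∧ (p0 → p3)) ⊢ p3
    [→L] p0, (p0 → p3) ⊢ p3
      [Ax] p0 ⊢ p0
      [Ax] p3 ⊢ p3

Result: YES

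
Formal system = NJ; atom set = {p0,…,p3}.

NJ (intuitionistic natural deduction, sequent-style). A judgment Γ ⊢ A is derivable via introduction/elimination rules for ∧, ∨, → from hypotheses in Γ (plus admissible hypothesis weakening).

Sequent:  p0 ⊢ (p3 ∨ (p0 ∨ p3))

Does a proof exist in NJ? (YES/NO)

Derivation (root first):
[∨I₂] p0 ⊢ (p3 ∨ (p0 ∨ p3))
  [∨I₁] p0 ⊢ (p0 ∨ p3)
    [Ax] p0 ⊢ p0

Result: YES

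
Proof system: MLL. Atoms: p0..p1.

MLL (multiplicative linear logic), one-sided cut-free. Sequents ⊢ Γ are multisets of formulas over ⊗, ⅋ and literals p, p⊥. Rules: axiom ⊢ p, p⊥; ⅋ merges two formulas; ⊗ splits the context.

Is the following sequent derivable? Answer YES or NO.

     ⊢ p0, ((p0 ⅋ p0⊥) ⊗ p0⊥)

Derivation trace:
[⊗]  ⊢ p0, ((p0 ⅋ p0⊥) ⊗ p0⊥)
  [⅋]  ⊢ (p0 ⅋ p0⊥)
    [Ax]  ⊢ p0, p0⊥
  [Ax]  ⊢ p0, p0⊥

Result: YES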